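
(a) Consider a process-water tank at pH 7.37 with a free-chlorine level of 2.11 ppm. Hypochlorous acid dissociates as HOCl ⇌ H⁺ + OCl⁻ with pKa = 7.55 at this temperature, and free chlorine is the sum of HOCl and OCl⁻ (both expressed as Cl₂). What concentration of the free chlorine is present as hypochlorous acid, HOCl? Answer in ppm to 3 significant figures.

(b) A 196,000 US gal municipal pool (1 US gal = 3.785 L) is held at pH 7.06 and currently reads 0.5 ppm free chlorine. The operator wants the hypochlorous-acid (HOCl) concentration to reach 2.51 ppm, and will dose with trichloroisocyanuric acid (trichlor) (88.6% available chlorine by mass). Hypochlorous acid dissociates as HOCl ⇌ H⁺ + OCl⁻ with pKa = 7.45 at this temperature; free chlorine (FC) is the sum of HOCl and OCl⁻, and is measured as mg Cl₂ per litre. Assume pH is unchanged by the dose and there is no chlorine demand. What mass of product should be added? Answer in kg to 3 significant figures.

(a) 1.27 ppm; (b) 2.54 kg

(a) [OCl⁻]/[HOCl] = 10^(pH − pKa) = 10^(7.37 − 7.55) = 10^-0.18 = 0.6607.
(a) Fraction as HOCl = 1 / (1 + 0.6607) = 0.6022.
(a) HOCl = 0.6022 × 2.11 ppm = 1.271 ppm.

(b) Volume: 196,000 US gal × 3.785 L/gal = 741,860 L.
(b) [OCl⁻]/[HOCl] = 10^(pH − pKa) = 10^(7.06 − 7.45) = 0.4074; fraction as HOCl = 1/(1 + 0.4074) = 0.7105.
(b) Free chlorine required for 2.51 ppm HOCl: 2.51 / 0.7105 = 3.533 ppm.
(b) FC to add: 3.533 − 0.5 = 3.033 mg/L as Cl₂.
(b) Cl₂ equivalent: 3.033 mg/L × 741,860 L = 2250 g.
(b) Product at 88.6% available Cl: 2250 / 0.886 = 2539 g.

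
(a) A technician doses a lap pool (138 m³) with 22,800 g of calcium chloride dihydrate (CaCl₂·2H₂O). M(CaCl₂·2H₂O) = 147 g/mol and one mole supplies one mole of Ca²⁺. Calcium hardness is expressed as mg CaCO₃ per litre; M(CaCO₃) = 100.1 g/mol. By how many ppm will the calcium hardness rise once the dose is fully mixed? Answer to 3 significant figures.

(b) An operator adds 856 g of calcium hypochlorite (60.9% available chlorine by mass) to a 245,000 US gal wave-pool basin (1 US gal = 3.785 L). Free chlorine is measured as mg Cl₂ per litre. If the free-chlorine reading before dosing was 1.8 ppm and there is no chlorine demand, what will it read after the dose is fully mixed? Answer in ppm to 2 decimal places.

(a) Volume: 138 m³ = 138,000 L.
(a) Moles of Ca²⁺: 22,800 g ÷ 147 g/mol = 155.1 mol.
(a) As CaCO₃: 155.1 mol × 100.1 g/mol = 15,530 g.
(a) Rise: 15,530 g / 138,000 L × 1000 = 112.5 mg/L.

(b) Volume: 245,000 US gal × 3.785 L/gal = 927,325 L.
(b) Available chlorine delivered: 856 g × 0.609 = 521.3 g as Cl₂.
(b) Concentration rise: 521.3 g / 927,325 L = 0.5622 mg/L = 0.56 ppm.
(b) Final FC: 1.8 + 0.56 = 2.36 ppm.

(a) 113 ppm; (b) 2.36 ppm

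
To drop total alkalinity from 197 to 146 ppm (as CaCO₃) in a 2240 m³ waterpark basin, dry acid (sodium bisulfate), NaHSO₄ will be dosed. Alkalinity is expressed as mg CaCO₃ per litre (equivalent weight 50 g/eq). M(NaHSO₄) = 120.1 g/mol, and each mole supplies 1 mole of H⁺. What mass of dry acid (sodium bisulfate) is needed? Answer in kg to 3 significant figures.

274 kg

Volume: 2240 m³ = 2,240,000 L.
Alkalinity to neutralize: (197 − 146) = 51 mg/L as CaCO₃ × 2,240,000 L = 114,200 g as CaCO₃.
Equivalents of H⁺ required: 114,200 ÷ 50 g/eq = 2285 eq = 2285 mol NaHSO₄.
Mass of NaHSO₄: 2285 × 120.1 = 274,400 g.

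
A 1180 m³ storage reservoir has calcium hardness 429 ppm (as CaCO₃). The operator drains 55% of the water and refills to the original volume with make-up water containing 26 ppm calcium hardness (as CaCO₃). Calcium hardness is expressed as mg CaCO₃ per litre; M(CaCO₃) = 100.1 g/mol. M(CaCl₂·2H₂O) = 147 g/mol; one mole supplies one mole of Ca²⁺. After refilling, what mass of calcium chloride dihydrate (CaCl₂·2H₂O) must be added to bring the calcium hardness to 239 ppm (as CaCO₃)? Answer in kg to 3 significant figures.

Volume: 1180 m³ = 1,180,000 L.
After draining 55% and refilling: 429 × 0.45 + 26 × 0.55 = 207.35 ppm.
Deficit to target: 239 − 207.35 = 31.65 mg/L.
As CaCO₃: 31.65 mg/L × 1,180,000 L = 37,350 g; ÷ 100.1 = 373.1 mol Ca²⁺.
Mass: 373.1 × 147 = 54,850 g.

54.8 kg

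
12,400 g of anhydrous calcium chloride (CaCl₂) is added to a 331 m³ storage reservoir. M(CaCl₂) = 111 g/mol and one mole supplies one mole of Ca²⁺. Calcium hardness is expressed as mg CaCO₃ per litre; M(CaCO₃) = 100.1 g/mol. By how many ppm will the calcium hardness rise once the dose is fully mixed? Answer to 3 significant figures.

33.8 ppm

Volume: 331 m³ = 331,000 L.
Moles of Ca²⁺: 12,400 g ÷ 111 g/mol = 111.7 mol.
As CaCO₃: 111.7 mol × 100.1 g/mol = 11,180 g.
Rise: 11,180 g / 331,000 L × 1000 = 33.78 mg/L.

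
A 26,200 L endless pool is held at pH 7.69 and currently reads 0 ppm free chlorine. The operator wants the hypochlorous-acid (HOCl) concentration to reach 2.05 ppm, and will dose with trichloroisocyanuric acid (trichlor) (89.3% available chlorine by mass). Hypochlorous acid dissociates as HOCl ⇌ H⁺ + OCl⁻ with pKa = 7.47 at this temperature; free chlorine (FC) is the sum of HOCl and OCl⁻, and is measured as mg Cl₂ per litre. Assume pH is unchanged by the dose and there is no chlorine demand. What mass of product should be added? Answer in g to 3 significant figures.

160 g

[OCl⁻]/[HOCl] = 10^(pH − pKa) = 10^(7.69 − 7.47) = 1.66; fraction as HOCl = 1/(1 + 1.66) = 0.376.
Free chlorine required for 2.05 ppm HOCl: 2.05 / 0.376 = 5.452 ppm.
FC to add: 5.452 − 0 = 5.452 mg/L as Cl₂.
Cl₂ equivalent: 5.452 mg/L × 26,200 L = 142.8 g.
Product at 89.3% available Cl: 142.8 / 0.893 = 160 g.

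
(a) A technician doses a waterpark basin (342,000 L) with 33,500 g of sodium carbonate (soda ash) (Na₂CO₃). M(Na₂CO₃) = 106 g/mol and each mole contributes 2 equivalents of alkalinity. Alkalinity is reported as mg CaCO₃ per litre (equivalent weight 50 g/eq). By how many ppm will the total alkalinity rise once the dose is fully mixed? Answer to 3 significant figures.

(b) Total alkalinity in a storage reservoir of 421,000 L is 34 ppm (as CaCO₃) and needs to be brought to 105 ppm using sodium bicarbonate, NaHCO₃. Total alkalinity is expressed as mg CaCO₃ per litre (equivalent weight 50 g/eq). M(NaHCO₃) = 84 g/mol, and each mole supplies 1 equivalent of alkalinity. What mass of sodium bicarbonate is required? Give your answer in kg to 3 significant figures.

(a) 92.4 ppm; (b) 50.2 kg

(a) Moles of Na₂CO₃: 33,500 g ÷ 106 g/mol = 316 mol → 632.1 eq of alkalinity.
(a) As CaCO₃: 632.1 eq × 50 g/eq = 31,600 g.
(a) Rise: 31,600 g / 342,000 L × 1000 = 92.41 mg/L.

(b) Alkalinity to add: (105 − 34) = 71 mg/L as CaCO₃ × 421,000 L = 29,890 g as CaCO₃.
(b) Equivalents: 29,890 g ÷ 50 g/eq = 597.8 eq.
(b) NaHCO₃ supplies 1 eq per mole → 597.8 mol.
(b) Mass: 597.8 mol × 84 g/mol = 50,220 g.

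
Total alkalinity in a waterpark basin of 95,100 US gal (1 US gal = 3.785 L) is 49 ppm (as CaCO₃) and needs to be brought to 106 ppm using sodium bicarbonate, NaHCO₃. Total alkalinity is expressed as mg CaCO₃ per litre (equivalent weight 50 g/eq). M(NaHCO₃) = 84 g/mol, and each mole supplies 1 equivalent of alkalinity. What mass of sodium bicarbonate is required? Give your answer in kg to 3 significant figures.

Volume: 95,100 US gal × 3.785 L/gal = 359,954 L.
Alkalinity to add: (106 − 49) = 57 mg/L as CaCO₃ × 359,954 L = 20,520 g as CaCO₃.
Equivalents: 20,520 g ÷ 50 g/eq = 410.3 eq.
NaHCO₃ supplies 1 eq per mole → 410.3 mol.
Mass: 410.3 mol × 84 g/mol = 34,470 g.

34.5 kg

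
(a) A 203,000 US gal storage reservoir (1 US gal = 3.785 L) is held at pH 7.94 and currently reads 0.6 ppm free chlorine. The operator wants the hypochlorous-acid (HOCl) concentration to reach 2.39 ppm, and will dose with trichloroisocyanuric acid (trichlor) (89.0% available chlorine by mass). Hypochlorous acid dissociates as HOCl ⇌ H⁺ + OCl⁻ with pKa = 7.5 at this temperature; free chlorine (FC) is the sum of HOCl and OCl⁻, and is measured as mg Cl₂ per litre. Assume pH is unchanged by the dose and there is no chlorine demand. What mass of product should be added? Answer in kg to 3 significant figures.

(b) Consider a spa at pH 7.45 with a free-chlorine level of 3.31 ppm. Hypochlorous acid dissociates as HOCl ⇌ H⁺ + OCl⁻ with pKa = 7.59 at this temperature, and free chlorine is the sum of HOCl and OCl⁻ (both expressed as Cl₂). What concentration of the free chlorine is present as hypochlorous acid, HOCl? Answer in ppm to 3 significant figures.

(a) Volume: 203,000 US gal × 3.785 L/gal = 768,355 L.
(a) [OCl⁻]/[HOCl] = 10^(pH − pKa) = 10^(7.94 − 7.5) = 2.754; fraction as HOCl = 1/(1 + 2.754) = 0.2664.
(a) Free chlorine required for 2.39 ppm HOCl: 2.39 / 0.2664 = 8.973 ppm.
(a) FC to add: 8.973 − 0.6 = 8.373 mg/L as Cl₂.
(a) Cl₂ equivalent: 8.373 mg/L × 768,355 L = 6433 g.
(a) Product at 89.0% available Cl: 6433 / 0.89 = 7228 g.

(b) [OCl⁻]/[HOCl] = 10^(pH − pKa) = 10^(7.45 − 7.59) = 10^-0.14 = 0.7244.
(b) Fraction as HOCl = 1 / (1 + 0.7244) = 0.5799.
(b) HOCl = 0.5799 × 3.31 ppm = 1.919 ppm.

(a) 7.23 kg; (b) 1.92 ppm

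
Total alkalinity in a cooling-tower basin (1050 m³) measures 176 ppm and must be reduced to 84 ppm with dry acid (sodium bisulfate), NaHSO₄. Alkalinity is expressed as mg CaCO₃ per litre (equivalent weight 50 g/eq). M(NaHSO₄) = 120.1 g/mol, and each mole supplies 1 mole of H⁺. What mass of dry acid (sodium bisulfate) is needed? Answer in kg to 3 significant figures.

232 kg

Volume: 1050 m³ = 1,050,000 L.
Alkalinity to neutralize: (176 − 84) = 92 mg/L as CaCO₃ × 1,050,000 L = 96,600 g as CaCO₃.
Equivalents of H⁺ required: 96,600 ÷ 50 g/eq = 1932 eq = 1932 mol NaHSO₄.
Mass of NaHSO₄: 1932 × 120.1 = 232,000 g.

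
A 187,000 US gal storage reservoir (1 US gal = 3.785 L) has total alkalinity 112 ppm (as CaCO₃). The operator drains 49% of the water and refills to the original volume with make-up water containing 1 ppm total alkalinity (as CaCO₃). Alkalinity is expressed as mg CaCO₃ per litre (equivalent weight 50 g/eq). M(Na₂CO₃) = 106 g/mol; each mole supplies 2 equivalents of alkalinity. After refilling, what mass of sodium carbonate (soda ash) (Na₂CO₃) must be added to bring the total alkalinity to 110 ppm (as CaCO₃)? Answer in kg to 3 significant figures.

Volume: 187,000 US gal × 3.785 L/gal = 707,795 L.
After draining 49% and refilling: 112 × 0.51 + 1 × 0.49 = 57.61 ppm.
Deficit to target: 110 − 57.61 = 52.39 mg/L.
As CaCO₃: 52.39 mg/L × 707,795 L = 37,080 g; ÷ 50 g/eq ÷ 2 = 370.8 mol Na₂CO₃.
Mass: 370.8 × 106 = 39,310 g.

39.3 kg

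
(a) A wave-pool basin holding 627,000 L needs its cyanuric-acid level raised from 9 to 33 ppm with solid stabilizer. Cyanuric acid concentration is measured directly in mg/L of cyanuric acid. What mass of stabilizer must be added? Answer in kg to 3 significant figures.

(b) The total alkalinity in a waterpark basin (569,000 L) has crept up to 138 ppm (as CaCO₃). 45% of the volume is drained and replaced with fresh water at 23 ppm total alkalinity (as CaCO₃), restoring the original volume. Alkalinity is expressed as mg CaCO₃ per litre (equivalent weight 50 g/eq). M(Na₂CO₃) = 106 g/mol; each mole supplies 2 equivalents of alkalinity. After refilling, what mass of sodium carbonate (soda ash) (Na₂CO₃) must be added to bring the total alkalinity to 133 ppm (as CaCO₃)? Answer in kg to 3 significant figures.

(a) CYA to add: (33 − 9) = 24 mg/L × 627,000 L = 15,050 g cyanuric acid.

(b) After draining 45% and refilling: 138 × 0.55 + 23 × 0.45 = 86.25 ppm.
(b) Deficit to target: 133 − 86.25 = 46.75 mg/L.
(b) As CaCO₃: 46.75 mg/L × 569,000 L = 26,600 g; ÷ 50 g/eq ÷ 2 = 266 mol Na₂CO₃.
(b) Mass: 266 × 106 = 28,200 g.

(a) 15.0 kg; (b) 28.2 kg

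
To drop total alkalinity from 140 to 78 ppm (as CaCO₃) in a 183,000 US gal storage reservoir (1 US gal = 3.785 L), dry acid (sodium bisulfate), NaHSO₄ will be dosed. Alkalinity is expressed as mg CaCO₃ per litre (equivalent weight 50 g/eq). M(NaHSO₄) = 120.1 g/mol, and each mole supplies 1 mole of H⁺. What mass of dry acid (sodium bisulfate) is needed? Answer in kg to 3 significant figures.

103 kg

Volume: 183,000 US gal × 3.785 L/gal = 692,655 L.
Alkalinity to neutralize: (140 − 78) = 62 mg/L as CaCO₃ × 692,655 L = 42,940 g as CaCO₃.
Equivalents of H⁺ required: 42,940 ÷ 50 g/eq = 858.9 eq = 858.9 mol NaHSO₄.
Mass of NaHSO₄: 858.9 × 120.1 = 103,200 g.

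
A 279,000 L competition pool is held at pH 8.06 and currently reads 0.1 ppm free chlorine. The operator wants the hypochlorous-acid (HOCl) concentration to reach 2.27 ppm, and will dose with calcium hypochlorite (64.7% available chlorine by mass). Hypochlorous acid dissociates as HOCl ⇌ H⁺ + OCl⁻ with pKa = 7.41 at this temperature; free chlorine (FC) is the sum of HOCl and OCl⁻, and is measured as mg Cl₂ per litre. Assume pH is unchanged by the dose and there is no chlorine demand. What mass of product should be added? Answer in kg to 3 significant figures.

[OCl⁻]/[HOCl] = 10^(pH − pKa) = 10^(8.06 − 7.41) = 4.467; fraction as HOCl = 1/(1 + 4.467) = 0.1829.
Free chlorine required for 2.27 ppm HOCl: 2.27 / 0.1829 = 12.41 ppm.
FC to add: 12.41 − 0.1 = 12.31 mg/L as Cl₂.
Cl₂ equivalent: 12.31 mg/L × 279,000 L = 3434 g.
Product at 64.7% available Cl: 3434 / 0.647 = 5308 g.

5.31 kg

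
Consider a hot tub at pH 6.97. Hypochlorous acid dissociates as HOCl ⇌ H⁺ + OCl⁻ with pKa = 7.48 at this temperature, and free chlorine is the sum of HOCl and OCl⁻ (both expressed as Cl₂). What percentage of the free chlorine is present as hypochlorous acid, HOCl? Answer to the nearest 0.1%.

[OCl⁻]/[HOCl] = 10^(pH − pKa) = 10^(6.97 − 7.48) = 10^-0.51 = 0.309.
Fraction as HOCl = 1 / (1 + 0.309) = 0.7639.

76.4%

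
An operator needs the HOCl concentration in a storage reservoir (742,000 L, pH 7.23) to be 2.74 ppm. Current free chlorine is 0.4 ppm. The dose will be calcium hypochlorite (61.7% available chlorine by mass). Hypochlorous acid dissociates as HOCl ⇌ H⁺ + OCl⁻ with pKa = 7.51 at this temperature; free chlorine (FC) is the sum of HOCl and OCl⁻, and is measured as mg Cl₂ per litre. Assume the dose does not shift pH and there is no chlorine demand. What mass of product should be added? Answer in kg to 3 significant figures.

4.54 kg

[OCl⁻]/[HOCl] = 10^(pH − pKa) = 10^(7.23 − 7.51) = 0.5248; fraction as HOCl = 1/(1 + 0.5248) = 0.6558.
Free chlorine required for 2.74 ppm HOCl: 2.74 / 0.6558 = 4.178 ppm.
FC to add: 4.178 − 0.4 = 3.778 mg/L as Cl₂.
Cl₂ equivalent: 3.778 mg/L × 742,000 L = 2803 g.
Product at 61.7% available Cl: 2803 / 0.617 = 4543 g.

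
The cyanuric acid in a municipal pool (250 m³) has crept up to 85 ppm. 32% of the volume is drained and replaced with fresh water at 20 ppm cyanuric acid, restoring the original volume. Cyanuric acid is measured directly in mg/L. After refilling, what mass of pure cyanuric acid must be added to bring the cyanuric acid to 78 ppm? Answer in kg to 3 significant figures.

3.45 kg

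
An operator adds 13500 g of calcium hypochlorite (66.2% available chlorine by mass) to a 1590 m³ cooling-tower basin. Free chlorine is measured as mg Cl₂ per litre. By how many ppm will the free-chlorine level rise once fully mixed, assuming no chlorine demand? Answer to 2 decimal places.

5.62 ppm

Volume: 1590 m³ = 1,590,000 L.
Available chlorine delivered: 13,500 g × 0.662 = 8937 g as Cl₂.
Concentration rise: 8937 g / 1,590,000 L = 5.621 mg/L = 5.62 ppm.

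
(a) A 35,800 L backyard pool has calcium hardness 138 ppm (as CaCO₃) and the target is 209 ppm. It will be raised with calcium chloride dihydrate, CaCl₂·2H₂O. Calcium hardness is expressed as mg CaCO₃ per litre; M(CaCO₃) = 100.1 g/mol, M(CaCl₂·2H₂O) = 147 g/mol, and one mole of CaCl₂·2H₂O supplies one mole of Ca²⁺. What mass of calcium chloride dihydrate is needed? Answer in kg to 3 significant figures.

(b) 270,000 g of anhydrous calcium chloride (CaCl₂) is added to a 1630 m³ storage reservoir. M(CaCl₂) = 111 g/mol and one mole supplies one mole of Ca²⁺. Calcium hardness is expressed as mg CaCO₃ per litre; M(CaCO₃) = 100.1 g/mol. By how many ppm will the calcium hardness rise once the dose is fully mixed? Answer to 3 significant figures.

(a) Hardness to add: (209 − 138) = 71 mg/L as CaCO₃ × 35,800 L = 2542 g as CaCO₃.
(a) Moles of Ca²⁺ (1 mol Ca²⁺ ≡ 1 mol CaCO₃): 2542 / 100.1 g/mol = 25.39 mol.
(a) Mass of CaCl₂·2H₂O: 25.39 × 147 = 3733 g.

(b) Volume: 1630 m³ = 1,630,000 L.
(b) Moles of Ca²⁺: 270,000 g ÷ 111 g/mol = 2432 mol.
(b) As CaCO₃: 2432 mol × 100.1 g/mol = 243,500 g.
(b) Rise: 243,500 g / 1,630,000 L × 1000 = 149.4 mg/L.

(a) 3.73 kg; (b) 149 ppm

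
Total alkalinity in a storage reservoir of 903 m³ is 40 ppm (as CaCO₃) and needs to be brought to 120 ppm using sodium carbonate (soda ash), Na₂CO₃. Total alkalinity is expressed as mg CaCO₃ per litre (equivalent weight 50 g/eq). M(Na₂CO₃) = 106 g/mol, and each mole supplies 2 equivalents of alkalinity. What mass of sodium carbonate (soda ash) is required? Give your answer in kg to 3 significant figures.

Volume: 903 m³ = 903,000 L.
Alkalinity to add: (120 − 40) = 80 mg/L as CaCO₃ × 903,000 L = 72,240 g as CaCO₃.
Equivalents: 72,240 g ÷ 50 g/eq = 1445 eq.
Each mole of Na₂CO₃ supplies 2 eq, so 1445 / 2 = 722.4 mol.
Mass: 722.4 mol × 106 g/mol = 76,570 g.

76.6 kg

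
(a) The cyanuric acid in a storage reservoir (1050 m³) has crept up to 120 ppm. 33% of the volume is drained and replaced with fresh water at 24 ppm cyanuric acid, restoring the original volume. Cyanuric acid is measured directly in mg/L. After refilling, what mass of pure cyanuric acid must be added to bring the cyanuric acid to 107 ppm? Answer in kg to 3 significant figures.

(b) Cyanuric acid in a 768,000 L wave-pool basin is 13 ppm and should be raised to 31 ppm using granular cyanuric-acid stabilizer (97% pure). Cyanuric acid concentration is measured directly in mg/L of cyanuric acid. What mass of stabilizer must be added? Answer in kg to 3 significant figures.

(a) Volume: 1050 m³ = 1,050,000 L.
(a) After draining 33% and refilling: 120 × 0.67 + 24 × 0.33 = 88.32 ppm.
(a) Deficit to target: 107 − 88.32 = 18.68 mg/L.
(a) Mass: 18.68 mg/L × 1,050,000 L = 19,610 g cyanuric acid.

(b) CYA to add: (31 − 13) = 18 mg/L × 768,000 L = 13,820 g cyanuric acid.
(b) At 97% purity: 13,820 / 0.97 = 14,250 g product.

(a) 19.6 kg; (b) 14.3 kg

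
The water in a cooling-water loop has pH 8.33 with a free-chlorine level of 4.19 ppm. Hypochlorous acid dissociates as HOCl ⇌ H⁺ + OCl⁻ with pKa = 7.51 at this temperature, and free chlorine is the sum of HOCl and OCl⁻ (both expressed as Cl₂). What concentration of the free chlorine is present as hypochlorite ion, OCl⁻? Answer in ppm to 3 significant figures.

[OCl⁻]/[HOCl] = 10^(pH − pKa) = 10^(8.33 − 7.51) = 10^0.82 = 6.607.
Fraction as HOCl = 1 / (1 + 6.607) = 0.1315.
OCl⁻ = (1 − 0.1315) × 4.19 ppm = 3.639 ppm.

3.64 ppm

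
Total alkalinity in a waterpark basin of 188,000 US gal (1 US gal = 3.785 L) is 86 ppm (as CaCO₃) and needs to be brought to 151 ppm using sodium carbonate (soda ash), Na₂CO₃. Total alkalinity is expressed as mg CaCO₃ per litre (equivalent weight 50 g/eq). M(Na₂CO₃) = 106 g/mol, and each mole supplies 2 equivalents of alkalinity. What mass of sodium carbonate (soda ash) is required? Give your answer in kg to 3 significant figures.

Volume: 188,000 US gal × 3.785 L/gal = 711,580 L.
Alkalinity to add: (151 − 86) = 65 mg/L as CaCO₃ × 711,580 L = 46,250 g as CaCO₃.
Equivalents: 46,250 g ÷ 50 g/eq = 925.1 eq.
Each mole of Na₂CO₃ supplies 2 eq, so 925.1 / 2 = 462.5 mol.
Mass: 462.5 mol × 106 g/mol = 49,030 g.

49.0 kg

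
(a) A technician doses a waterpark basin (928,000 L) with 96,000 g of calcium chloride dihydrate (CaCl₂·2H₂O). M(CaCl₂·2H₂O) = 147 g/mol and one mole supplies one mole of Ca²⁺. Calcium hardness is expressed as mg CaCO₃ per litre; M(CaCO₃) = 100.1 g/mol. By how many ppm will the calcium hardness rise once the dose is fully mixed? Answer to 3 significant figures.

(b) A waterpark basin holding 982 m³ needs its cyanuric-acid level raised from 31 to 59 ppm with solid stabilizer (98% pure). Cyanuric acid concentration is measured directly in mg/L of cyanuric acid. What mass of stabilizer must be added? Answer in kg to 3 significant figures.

(a) Moles of Ca²⁺: 96,000 g ÷ 147 g/mol = 653.1 mol.
(a) As CaCO₃: 653.1 mol × 100.1 g/mol = 65,370 g.
(a) Rise: 65,370 g / 928,000 L × 1000 = 70.44 mg/L.

(b) Volume: 982 m³ = 982,000 L.
(b) CYA to add: (59 − 31) = 28 mg/L × 982,000 L = 27,500 g cyanuric acid.
(b) At 98% purity: 27,500 / 0.98 = 28,060 g product.

(a) 70.4 ppm; (b) 28.1 kg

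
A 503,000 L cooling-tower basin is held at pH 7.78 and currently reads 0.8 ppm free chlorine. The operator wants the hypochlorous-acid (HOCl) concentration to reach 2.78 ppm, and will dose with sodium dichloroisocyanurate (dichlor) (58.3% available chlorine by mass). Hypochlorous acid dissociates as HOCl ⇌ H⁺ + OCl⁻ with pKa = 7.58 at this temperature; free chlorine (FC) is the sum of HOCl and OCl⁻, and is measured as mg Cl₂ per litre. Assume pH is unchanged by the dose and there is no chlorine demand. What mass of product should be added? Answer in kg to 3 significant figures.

[OCl⁻]/[HOCl] = 10^(pH − pKa) = 10^(7.78 − 7.58) = 1.585; fraction as HOCl = 1/(1 + 1.585) = 0.3869.
Free chlorine required for 2.78 ppm HOCl: 2.78 / 0.3869 = 7.186 ppm.
FC to add: 7.186 − 0.8 = 6.386 mg/L as Cl₂.
Cl₂ equivalent: 6.386 mg/L × 503,000 L = 3212 g.
Product at 58.3% available Cl: 3212 / 0.583 = 5510 g.

5.51 kg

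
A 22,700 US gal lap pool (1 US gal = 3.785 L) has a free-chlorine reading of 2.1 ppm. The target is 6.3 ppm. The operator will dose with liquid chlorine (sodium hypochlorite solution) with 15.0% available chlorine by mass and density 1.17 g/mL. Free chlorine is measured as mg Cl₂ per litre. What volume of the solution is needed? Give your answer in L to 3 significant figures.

2.06 L

Volume: 22,700 US gal × 3.785 L/gal = 85,920 L.
Chlorine deficit: 6.3 − 2.1 = 4.2 ppm = 4.2 mg/L as Cl₂.
Cl₂ equivalent needed: 4.2 mg/L × 85,920 L = 360,900 mg = 360.9 g.
Product at 15.0% available chlorine: 360.9 / 0.15 = 2406 g.
Volume at density 1.17 g/mL: 2406 g ÷ 1.17 g/mL = 2056 mL.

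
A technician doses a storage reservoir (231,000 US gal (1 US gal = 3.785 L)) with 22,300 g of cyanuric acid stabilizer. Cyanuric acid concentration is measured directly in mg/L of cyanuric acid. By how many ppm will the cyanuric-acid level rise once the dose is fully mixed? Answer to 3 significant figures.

25.5 ppm

Volume: 231,000 US gal × 3.785 L/gal = 874,335 L.
Rise: 22,300 g / 874,335 L × 1000 = 25.51 mg/L.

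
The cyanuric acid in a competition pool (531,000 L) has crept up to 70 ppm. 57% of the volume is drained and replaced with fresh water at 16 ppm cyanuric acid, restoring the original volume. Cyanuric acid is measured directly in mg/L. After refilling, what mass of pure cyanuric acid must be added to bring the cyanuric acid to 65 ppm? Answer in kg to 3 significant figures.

13.7 kg

After draining 57% and refilling: 70 × 0.43 + 16 × 0.57 = 39.22 ppm.
Deficit to target: 65 − 39.22 = 25.78 mg/L.
Mass: 25.78 mg/L × 531,000 L = 13,690 g cyanuric acid.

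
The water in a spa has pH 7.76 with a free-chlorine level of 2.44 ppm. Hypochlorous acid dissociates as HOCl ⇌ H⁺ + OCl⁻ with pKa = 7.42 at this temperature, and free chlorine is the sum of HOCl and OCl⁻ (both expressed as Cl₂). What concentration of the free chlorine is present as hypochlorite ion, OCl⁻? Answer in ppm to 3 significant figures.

1.67 ppm

[OCl⁻]/[HOCl] = 10^(pH − pKa) = 10^(7.76 − 7.42) = 10^0.34 = 2.188.
Fraction as HOCl = 1 / (1 + 2.188) = 0.3137.
OCl⁻ = (1 − 0.3137) × 2.44 ppm = 1.675 ppm.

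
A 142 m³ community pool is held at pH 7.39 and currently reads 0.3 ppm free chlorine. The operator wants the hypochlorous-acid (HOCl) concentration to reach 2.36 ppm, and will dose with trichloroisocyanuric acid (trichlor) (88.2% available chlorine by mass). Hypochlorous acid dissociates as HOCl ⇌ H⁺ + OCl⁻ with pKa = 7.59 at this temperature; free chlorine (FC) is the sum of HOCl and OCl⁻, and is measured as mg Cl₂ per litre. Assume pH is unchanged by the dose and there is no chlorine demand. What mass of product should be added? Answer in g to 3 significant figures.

Volume: 142 m³ = 142,000 L.
[OCl⁻]/[HOCl] = 10^(pH − pKa) = 10^(7.39 − 7.59) = 0.631; fraction as HOCl = 1/(1 + 0.631) = 0.6131.
Free chlorine required for 2.36 ppm HOCl: 2.36 / 0.6131 = 3.849 ppm.
FC to add: 3.849 − 0.3 = 3.549 mg/L as Cl₂.
Cl₂ equivalent: 3.549 mg/L × 142,000 L = 504 g.
Product at 88.2% available Cl: 504 / 0.882 = 571.4 g.

571 g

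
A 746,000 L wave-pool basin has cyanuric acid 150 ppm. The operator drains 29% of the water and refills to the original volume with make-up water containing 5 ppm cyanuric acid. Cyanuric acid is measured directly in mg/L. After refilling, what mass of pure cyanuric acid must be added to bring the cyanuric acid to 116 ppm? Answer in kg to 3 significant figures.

After draining 29% and refilling: 150 × 0.71 + 5 × 0.29 = 107.95 ppm.
Deficit to target: 116 − 107.95 = 8.05 mg/L.
Mass: 8.05 mg/L × 746,000 L = 6005 g cyanuric acid.

6.01 kg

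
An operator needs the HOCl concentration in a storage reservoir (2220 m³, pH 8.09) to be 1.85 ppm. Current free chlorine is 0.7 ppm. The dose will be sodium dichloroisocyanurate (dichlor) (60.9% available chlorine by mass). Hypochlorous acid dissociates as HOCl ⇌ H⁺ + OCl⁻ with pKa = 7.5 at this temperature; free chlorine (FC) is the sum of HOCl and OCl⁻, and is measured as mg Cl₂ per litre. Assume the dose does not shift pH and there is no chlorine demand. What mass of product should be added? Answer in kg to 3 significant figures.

Volume: 2220 m³ = 2,220,000 L.
[OCl⁻]/[HOCl] = 10^(pH − pKa) = 10^(8.09 − 7.5) = 3.89; fraction as HOCl = 1/(1 + 3.89) = 0.2045.
Free chlorine required for 1.85 ppm HOCl: 1.85 / 0.2045 = 9.047 ppm.
FC to add: 9.047 − 0.7 = 8.347 mg/L as Cl₂.
Cl₂ equivalent: 8.347 mg/L × 2,220,000 L = 18,530 g.
Product at 60.9% available Cl: 18,530 / 0.609 = 30,430 g.

30.4 kg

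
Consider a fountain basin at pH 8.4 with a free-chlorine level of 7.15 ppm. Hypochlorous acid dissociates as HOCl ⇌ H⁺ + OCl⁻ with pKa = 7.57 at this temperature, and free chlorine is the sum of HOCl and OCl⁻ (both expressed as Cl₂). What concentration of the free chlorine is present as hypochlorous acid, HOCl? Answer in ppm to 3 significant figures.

0.921 ppm

[OCl⁻]/[HOCl] = 10^(pH − pKa) = 10^(8.4 − 7.57) = 10^0.83 = 6.761.
Fraction as HOCl = 1 / (1 + 6.761) = 0.1289.
HOCl = 0.1289 × 7.15 ppm = 0.9213 ppm.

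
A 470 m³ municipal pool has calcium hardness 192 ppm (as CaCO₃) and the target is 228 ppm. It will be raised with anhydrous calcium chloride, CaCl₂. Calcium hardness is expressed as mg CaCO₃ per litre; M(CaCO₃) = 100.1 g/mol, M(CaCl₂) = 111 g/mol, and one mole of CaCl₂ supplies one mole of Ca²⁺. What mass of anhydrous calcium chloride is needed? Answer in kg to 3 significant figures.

Volume: 470 m³ = 470,000 L.
Hardness to add: (228 − 192) = 36 mg/L as CaCO₃ × 470,000 L = 16,920 g as CaCO₃.
Moles of Ca²⁺ (1 mol Ca²⁺ ≡ 1 mol CaCO₃): 16,920 / 100.1 g/mol = 169 mol.
Mass of CaCl₂: 169 × 111 = 18,760 g.

18.8 kg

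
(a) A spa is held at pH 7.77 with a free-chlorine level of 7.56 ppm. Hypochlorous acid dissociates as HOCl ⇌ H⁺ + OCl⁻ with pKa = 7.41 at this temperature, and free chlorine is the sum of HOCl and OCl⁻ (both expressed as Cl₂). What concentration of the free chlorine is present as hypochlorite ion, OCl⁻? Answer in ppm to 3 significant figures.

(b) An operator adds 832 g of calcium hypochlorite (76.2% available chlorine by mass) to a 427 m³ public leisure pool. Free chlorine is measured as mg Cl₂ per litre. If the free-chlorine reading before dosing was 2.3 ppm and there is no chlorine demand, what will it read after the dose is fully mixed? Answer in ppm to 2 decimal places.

(a) 5.26 ppm; (b) 3.78 ppm

(a) [OCl⁻]/[HOCl] = 10^(pH − pKa) = 10^(7.77 − 7.41) = 10^0.36 = 2.291.
(a) Fraction as HOCl = 1 / (1 + 2.291) = 0.3039.
(a) OCl⁻ = (1 − 0.3039) × 7.56 ppm = 5.263 ppm.

(b) Volume: 427 m³ = 427,000 L.
(b) Available chlorine delivered: 832 g × 0.762 = 634 g as Cl₂.
(b) Concentration rise: 634 g / 427,000 L = 1.485 mg/L = 1.48 ppm.
(b) Final FC: 2.3 + 1.48 = 3.78 ppm.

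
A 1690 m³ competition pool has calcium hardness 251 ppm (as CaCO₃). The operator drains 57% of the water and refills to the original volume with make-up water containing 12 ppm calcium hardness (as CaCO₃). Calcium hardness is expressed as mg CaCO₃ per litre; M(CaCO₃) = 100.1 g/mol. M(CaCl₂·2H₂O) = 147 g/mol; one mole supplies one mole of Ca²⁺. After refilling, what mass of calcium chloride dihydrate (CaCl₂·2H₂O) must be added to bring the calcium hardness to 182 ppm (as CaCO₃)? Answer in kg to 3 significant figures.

167 kg

Volume: 1690 m³ = 1,690,000 L.
After draining 57% and refilling: 251 × 0.43 + 12 × 0.57 = 114.77 ppm.
Deficit to target: 182 − 114.77 = 67.23 mg/L.
As CaCO₃: 67.23 mg/L × 1,690,000 L = 113,600 g; ÷ 100.1 = 1135 mol Ca²⁺.
Mass: 1135 × 147 = 166,900 g.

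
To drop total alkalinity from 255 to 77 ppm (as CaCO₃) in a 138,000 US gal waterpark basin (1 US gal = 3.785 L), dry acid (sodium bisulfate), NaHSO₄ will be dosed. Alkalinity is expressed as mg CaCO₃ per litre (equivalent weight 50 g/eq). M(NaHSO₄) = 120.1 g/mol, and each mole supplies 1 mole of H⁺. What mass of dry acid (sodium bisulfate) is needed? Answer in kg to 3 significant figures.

223 kg

Volume: 138,000 US gal × 3.785 L/gal = 522,330 L.
Alkalinity to neutralize: (255 − 77) = 178 mg/L as CaCO₃ × 522,330 L = 92,970 g as CaCO₃.
Equivalents of H⁺ required: 92,970 ÷ 50 g/eq = 1859 eq = 1859 mol NaHSO₄.
Mass of NaHSO₄: 1859 × 120.1 = 223,300 g.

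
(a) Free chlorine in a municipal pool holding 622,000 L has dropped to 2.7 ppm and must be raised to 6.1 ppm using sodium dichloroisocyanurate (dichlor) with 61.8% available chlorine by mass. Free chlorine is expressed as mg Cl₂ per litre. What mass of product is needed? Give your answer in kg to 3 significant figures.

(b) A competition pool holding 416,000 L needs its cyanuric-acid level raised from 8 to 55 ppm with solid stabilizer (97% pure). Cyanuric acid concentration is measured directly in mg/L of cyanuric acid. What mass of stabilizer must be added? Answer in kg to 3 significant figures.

(a) Chlorine deficit: 6.1 − 2.7 = 3.4 ppm = 3.4 mg/L as Cl₂.
(a) Cl₂ equivalent needed: 3.4 mg/L × 622,000 L = 2,115,000 mg = 2115 g.
(a) Product at 61.8% available chlorine: 2115 / 0.618 = 3422 g.

(b) CYA to add: (55 − 8) = 47 mg/L × 416,000 L = 19,550 g cyanuric acid.
(b) At 97% purity: 19,550 / 0.97 = 20,160 g product.

(a) 3.42 kg; (b) 20.2 kg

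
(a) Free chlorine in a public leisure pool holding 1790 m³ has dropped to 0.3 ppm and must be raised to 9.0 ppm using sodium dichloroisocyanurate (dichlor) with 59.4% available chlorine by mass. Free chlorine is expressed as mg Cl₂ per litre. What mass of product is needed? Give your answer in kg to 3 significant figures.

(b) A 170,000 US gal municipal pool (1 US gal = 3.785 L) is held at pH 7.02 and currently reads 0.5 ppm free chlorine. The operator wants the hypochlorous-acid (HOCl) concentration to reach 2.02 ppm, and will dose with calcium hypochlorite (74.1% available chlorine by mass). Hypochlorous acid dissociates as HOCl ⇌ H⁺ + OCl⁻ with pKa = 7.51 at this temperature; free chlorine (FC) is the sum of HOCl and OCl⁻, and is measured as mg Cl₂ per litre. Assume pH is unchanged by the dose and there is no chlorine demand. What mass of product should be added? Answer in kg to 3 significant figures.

(a) Volume: 1790 m³ = 1,790,000 L.
(a) Chlorine deficit: 9.0 − 0.3 = 8.7 ppm = 8.7 mg/L as Cl₂.
(a) Cl₂ equivalent needed: 8.7 mg/L × 1,790,000 L = 15,570,000 mg = 15,570 g.
(a) Product at 59.4% available chlorine: 15,570 / 0.594 = 26,220 g.

(b) Volume: 170,000 US gal × 3.785 L/gal = 643,450 L.
(b) [OCl⁻]/[HOCl] = 10^(pH − pKa) = 10^(7.02 − 7.51) = 0.3236; fraction as HOCl = 1/(1 + 0.3236) = 0.7555.
(b) Free chlorine required for 2.02 ppm HOCl: 2.02 / 0.7555 = 2.674 ppm.
(b) FC to add: 2.674 − 0.5 = 2.174 mg/L as Cl₂.
(b) Cl₂ equivalent: 2.174 mg/L × 643,450 L = 1399 g.
(b) Product at 74.1% available Cl: 1399 / 0.741 = 1888 g.

(a) 26.2 kg; (b) 1.89 kg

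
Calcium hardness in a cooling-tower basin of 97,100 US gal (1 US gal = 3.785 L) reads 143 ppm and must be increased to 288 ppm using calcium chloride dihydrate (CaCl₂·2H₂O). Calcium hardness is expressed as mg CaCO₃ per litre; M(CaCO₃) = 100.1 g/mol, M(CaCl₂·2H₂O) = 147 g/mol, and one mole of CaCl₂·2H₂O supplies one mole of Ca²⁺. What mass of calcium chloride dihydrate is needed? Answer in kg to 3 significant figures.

78.3 kg

Volume: 97,100 US gal × 3.785 L/gal = 367,524 L.
Hardness to add: (288 − 143) = 145 mg/L as CaCO₃ × 367,524 L = 53,290 g as CaCO₃.
Moles of Ca²⁺ (1 mol Ca²⁺ ≡ 1 mol CaCO₃): 53,290 / 100.1 g/mol = 532.4 mol.
Mass of CaCl₂·2H₂O: 532.4 × 147 = 78,260 g.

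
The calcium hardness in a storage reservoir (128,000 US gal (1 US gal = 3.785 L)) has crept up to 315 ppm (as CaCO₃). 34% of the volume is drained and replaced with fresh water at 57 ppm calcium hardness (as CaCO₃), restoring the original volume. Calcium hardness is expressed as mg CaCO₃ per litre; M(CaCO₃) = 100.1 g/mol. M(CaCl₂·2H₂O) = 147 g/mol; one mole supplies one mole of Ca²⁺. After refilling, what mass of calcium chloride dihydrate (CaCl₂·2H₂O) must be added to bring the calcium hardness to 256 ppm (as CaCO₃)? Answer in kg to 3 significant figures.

20.4 kg

Volume: 128,000 US gal × 3.785 L/gal = 484,480 L.
After draining 34% and refilling: 315 × 0.66 + 57 × 0.34 = 227.28 ppm.
Deficit to target: 256 − 227.28 = 28.72 mg/L.
As CaCO₃: 28.72 mg/L × 484,480 L = 13,910 g; ÷ 100.1 = 139 mol Ca²⁺.
Mass: 139 × 147 = 20,430 g.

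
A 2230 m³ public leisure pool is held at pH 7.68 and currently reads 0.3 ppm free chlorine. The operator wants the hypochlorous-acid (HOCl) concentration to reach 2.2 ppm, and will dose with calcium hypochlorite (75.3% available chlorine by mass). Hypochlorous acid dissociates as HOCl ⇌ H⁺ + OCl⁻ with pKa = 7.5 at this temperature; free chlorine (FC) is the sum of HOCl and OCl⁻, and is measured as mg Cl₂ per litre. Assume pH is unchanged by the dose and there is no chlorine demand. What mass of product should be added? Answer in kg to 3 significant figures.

15.5 kg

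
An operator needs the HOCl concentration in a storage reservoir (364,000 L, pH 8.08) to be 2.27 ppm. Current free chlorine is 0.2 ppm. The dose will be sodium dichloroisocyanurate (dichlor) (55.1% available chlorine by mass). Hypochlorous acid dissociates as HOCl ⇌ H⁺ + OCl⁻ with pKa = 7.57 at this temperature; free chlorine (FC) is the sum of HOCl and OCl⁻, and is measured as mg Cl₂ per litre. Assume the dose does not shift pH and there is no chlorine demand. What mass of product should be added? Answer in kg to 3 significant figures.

6.22 kg

[OCl⁻]/[HOCl] = 10^(pH − pKa) = 10^(8.08 − 7.57) = 3.236; fraction as HOCl = 1/(1 + 3.236) = 0.2361.
Free chlorine required for 2.27 ppm HOCl: 2.27 / 0.2361 = 9.616 ppm.
FC to add: 9.616 − 0.2 = 9.416 mg/L as Cl₂.
Cl₂ equivalent: 9.416 mg/L × 364,000 L = 3427 g.
Product at 55.1% available Cl: 3427 / 0.551 = 6220 g.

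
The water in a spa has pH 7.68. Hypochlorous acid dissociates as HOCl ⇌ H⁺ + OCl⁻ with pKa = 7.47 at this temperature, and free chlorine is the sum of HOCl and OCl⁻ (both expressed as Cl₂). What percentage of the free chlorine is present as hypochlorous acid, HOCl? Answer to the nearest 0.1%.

38.1%

[OCl⁻]/[HOCl] = 10^(pH − pKa) = 10^(7.68 − 7.47) = 10^0.21 = 1.622.
Fraction as HOCl = 1 / (1 + 1.622) = 0.3814.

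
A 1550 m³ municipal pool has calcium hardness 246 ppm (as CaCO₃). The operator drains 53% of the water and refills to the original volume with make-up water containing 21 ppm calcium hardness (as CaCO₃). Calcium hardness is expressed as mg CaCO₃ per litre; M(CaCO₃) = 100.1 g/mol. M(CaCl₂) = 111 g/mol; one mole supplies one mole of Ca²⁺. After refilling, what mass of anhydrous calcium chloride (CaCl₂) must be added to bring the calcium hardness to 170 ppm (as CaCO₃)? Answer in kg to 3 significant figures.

74.3 kg

Volume: 1550 m³ = 1,550,000 L.
After draining 53% and refilling: 246 × 0.47 + 21 × 0.53 = 126.75 ppm.
Deficit to target: 170 − 126.75 = 43.25 mg/L.
As CaCO₃: 43.25 mg/L × 1,550,000 L = 67,040 g; ÷ 100.1 = 669.7 mol Ca²⁺.
Mass: 669.7 × 111 = 74,340 g.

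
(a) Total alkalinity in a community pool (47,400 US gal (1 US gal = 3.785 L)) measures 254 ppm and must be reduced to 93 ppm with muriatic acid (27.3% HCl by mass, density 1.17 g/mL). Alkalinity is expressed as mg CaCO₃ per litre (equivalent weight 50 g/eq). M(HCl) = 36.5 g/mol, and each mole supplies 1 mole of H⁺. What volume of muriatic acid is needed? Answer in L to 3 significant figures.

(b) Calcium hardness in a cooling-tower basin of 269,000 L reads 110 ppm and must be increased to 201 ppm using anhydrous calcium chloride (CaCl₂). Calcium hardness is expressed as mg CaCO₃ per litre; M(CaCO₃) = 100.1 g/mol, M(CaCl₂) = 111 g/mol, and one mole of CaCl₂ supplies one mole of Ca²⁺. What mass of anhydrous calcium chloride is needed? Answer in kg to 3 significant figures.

(a) 66.0 L; (b) 27.1 kg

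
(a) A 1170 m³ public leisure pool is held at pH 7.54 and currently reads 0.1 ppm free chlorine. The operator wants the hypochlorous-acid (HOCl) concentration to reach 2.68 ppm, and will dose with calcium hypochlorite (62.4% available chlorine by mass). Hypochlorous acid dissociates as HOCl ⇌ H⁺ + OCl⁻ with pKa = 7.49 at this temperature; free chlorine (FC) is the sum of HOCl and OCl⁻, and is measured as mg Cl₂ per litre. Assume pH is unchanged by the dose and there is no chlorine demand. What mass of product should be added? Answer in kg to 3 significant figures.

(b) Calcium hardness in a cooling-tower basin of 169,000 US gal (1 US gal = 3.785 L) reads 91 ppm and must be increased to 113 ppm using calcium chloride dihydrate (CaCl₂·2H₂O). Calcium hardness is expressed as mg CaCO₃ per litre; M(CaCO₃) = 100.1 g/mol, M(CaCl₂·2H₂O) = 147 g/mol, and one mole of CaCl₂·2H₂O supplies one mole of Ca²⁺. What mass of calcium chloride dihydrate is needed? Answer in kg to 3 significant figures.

(a) 10.5 kg; (b) 20.7 kg

(a) Volume: 1170 m³ = 1,170,000 L.
(a) [OCl⁻]/[HOCl] = 10^(pH − pKa) = 10^(7.54 − 7.49) = 1.122; fraction as HOCl = 1/(1 + 1.122) = 0.4712.
(a) Free chlorine required for 2.68 ppm HOCl: 2.68 / 0.4712 = 5.687 ppm.
(a) FC to add: 5.687 − 0.1 = 5.587 mg/L as Cl₂.
(a) Cl₂ equivalent: 5.587 mg/L × 1,170,000 L = 6537 g.
(a) Product at 62.4% available Cl: 6537 / 0.624 = 10,480 g.

(b) Volume: 169,000 US gal × 3.785 L/gal = 639,665 L.
(b) Hardness to add: (113 − 91) = 22 mg/L as CaCO₃ × 639,665 L = 14,070 g as CaCO₃.
(b) Moles of Ca²⁺ (1 mol Ca²⁺ ≡ 1 mol CaCO₃): 14,070 / 100.1 g/mol = 140.6 mol.
(b) Mass of CaCl₂·2H₂O: 140.6 × 147 = 20,670 g.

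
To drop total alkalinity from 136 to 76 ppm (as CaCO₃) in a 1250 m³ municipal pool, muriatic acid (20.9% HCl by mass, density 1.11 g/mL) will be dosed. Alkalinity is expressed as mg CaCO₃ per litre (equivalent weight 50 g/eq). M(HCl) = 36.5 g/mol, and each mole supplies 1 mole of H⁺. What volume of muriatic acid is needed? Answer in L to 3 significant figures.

Volume: 1250 m³ = 1,250,000 L.
Alkalinity to neutralize: (136 − 76) = 60 mg/L as CaCO₃ × 1,250,000 L = 75,000 g as CaCO₃.
Equivalents of H⁺ required: 75,000 ÷ 50 g/eq = 1500 eq = 1500 mol HCl.
Mass of HCl: 1500 × 36.5 = 54,750 g.
Mass of 20.9% solution: 54,750 / 0.209 = 262,000 g.
Volume: 262,000 g ÷ 1.11 g/mL = 236,000 mL.

236 L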